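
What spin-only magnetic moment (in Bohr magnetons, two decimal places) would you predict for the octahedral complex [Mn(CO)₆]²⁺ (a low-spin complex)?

CO is neutral, so the +2 overall charge sits on Mn: oxidation state +2.
Mn is in group 7, so Mn²⁺ is d⁵ (7 − 2 = 5).
Configuration: t₂g⁵ eg⁰ → 1 unpaired electron.
μ(spin-only) = √[1(1+2)] = √3 ≈ 1.73 Bohr magnetons.

1.73 Bohr magnetons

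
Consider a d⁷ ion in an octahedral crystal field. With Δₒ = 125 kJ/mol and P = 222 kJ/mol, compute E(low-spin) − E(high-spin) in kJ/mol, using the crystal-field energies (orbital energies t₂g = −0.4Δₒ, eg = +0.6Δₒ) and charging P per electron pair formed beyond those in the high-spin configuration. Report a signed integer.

97

In the high-spin limit (t₂g⁵ eg²) the orbital term is -0.8Δₒ = -100 kJ/mol, with no excess pairing.
Low-spin: t₂g⁶ eg¹, orbital CFSE = -1.8Δₒ = -225 kJ/mol; plus 1 excess pair × P = +222 kJ/mol; total -3 kJ/mol.
E(LS) − E(HS) = -3 − (-100) = 97 kJ/mol.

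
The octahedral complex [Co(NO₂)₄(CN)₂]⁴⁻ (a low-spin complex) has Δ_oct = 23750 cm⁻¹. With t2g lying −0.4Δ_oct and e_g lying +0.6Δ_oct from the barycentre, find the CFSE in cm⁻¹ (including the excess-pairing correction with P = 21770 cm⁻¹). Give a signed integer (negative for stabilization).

Ligand charges: 4×(-1) from NO₂⁻ and 2×(-1) from CN⁻ sum to -6; with overall charge -4, Co is +2.
Co sits in group 9; removing 2 electrons leaves Co²⁺ with 9 − 2 = 7 d electrons.
Configuration: t2g^6 e_g^1.
The orbital stabilization is -1.8Δ_oct = -1.8 × 23750 = -42750 cm⁻¹.
Relative to high-spin t2g^5 e_g^2 (2 paired), the low-spin configuration has 1 additional pair, contributing +1 × 21770 = +21770 cm⁻¹.
Combining: -42750 + 21770 = -20980 cm⁻¹.

-20980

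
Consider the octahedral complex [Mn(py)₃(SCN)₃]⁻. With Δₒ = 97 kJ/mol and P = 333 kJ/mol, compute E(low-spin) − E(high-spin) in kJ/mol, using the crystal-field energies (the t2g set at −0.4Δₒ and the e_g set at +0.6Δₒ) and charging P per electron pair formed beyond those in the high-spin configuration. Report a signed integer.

Ligand charges: 3×(+0) from py and 3×(-1) from SCN⁻ sum to -3; with overall charge -1, Mn is +2.
Group 7 minus oxidation state +2 gives a d⁵ configuration for Mn²⁺.
In the high-spin limit (t2g^3 e_g^2) the orbital term is 0.0Δₒ = 0 kJ/mol, with no excess pairing.
Low-spin: t2g^5 e_g^0, orbital CFSE = -2.0Δₒ = -194 kJ/mol; plus 2 excess pairs × P = +666 kJ/mol; total 472 kJ/mol.
Thus E(LS) − E(HS) = 472 kJ/mol.

472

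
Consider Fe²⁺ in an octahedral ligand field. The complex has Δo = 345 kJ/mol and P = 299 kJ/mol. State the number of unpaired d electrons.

0

Fe sits in group 8; removing 2 electrons leaves Fe²⁺ with 8 − 2 = 6 d electrons.
Since Δo = 345 kJ/mol > P = 299 kJ/mol, the complex adopts the low-spin configuration.
That gives t₂g⁶ eg⁰.
Unpaired electrons: 0.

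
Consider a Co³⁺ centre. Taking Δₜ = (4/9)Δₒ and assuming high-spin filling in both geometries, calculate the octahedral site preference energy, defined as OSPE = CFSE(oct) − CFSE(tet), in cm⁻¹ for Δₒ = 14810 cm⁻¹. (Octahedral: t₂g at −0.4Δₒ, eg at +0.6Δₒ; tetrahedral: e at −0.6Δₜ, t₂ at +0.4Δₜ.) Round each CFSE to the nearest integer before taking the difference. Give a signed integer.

-1975

Co sits in group 9; removing 3 electrons leaves Co³⁺ with 9 − 3 = 6 d electrons.
Octahedral (high-spin): t₂g⁴ eg², CFSE = 4(−0.4) + 2(+0.6) = -0.4Δₒ = -0.4 × 14810 = -5924 cm⁻¹.
Tetrahedral: e³ t₂³, CFSE = 3(−0.6) + 3(+0.4) = -0.6Δₜ = -0.6 × (4/9) × 14810 = -3949 cm⁻¹.
Subtracting, OSPE = -5924 − (-3949) = -1975 cm⁻¹.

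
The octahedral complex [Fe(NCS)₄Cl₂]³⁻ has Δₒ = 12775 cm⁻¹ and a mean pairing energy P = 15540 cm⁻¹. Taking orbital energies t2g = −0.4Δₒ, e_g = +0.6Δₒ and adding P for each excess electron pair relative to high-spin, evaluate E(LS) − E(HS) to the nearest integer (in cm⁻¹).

5530

Ligand charges: 4×(-1) from NCS⁻ and 2×(-1) from Cl⁻ sum to -6; with overall charge -3, Fe is +3.
Fe is in group 8, so Fe³⁺ is d⁵ (8 − 3 = 5).
High-spin: t2g^3 e_g^2, CFSE = 0.0Δₒ = 0 cm⁻¹.
Low-spin t2g^5 e_g^0 gives -2.0Δₒ = -25550 cm⁻¹, but forming 2 extra pairs costs 2P = 31080 cm⁻¹, so E(LS) = -25550 + 31080 = 5530 cm⁻¹.
E(LS) − E(HS) = 5530 − (0) = 5530 cm⁻¹.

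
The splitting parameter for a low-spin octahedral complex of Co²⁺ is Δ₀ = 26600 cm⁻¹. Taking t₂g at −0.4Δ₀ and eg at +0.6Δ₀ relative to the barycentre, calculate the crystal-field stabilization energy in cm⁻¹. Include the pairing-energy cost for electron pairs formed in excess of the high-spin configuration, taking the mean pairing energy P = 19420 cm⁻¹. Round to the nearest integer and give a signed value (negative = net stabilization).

Co is in group 9, so Co²⁺ is d⁷ (9 − 2 = 7).
The d⁷ electrons fill as t₂g⁶ eg¹.
CFSE(orbital) = 6×(-0.4Δ₀) + 1×(0.6Δ₀) = -1.8Δ₀; with Δ₀ = 26600 cm⁻¹ that is -47880 cm⁻¹.
High-spin d⁷ would be t₂g⁵ eg² with 2 pairs; low-spin has 3, so 1 excess pair costs +1P = +19420 cm⁻¹.
Overall CFSE = -47880 + 19420 = -28460 cm⁻¹.

-28460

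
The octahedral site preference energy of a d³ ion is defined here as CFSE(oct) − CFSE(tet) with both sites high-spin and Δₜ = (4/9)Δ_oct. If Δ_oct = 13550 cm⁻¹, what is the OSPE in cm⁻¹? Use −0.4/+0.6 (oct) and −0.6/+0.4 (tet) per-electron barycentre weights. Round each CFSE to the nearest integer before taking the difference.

-11442

Octahedral (high-spin): t₂g³ eg⁰, CFSE = 3(−0.4) + 0(+0.6) = -1.2Δ_oct = -1.2 × 13550 = -16260 cm⁻¹.
Tetrahedral: e² t₂¹, CFSE = 2(−0.6) + 1(+0.4) = -0.8Δₜ = -0.8 × (4/9) × 13550 = -4818 cm⁻¹.
OSPE = -16260 − (-4818) = -11442 cm⁻¹.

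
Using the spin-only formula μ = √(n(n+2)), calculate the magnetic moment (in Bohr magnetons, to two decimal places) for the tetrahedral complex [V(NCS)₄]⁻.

2.83 Bohr magnetons

Each NCS⁻ contributes -1; 4 × (-1) = -4. With overall charge -1, V is in the +3 oxidation state.
Group 5 minus oxidation state +3 gives a d² configuration for V³⁺.
With tetrahedral geometry the complex is necessarily high-spin.
Configuration: e² t₂⁰ → 2 unpaired electrons.
μ(spin-only) = √[2(2+2)] = √8 ≈ 2.83 Bohr magnetons.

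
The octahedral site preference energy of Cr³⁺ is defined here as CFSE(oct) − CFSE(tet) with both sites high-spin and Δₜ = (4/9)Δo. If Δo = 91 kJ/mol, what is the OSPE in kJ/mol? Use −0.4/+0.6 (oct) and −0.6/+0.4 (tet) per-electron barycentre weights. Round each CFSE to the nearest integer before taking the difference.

-77

Cr is in group 6, so Cr³⁺ is d³ (6 − 3 = 3).
Octahedral (high-spin): t₂g³ eg⁰, CFSE = 3(−0.4) + 0(+0.6) = -1.2Δo = -1.2 × 91 = -109 kJ/mol.
Tetrahedral e² t₂¹ gives -0.8Δₜ = -0.8 × (4/9) × 91 = -32 kJ/mol.
OSPE = -109 − (-32) = -77 kJ/mol.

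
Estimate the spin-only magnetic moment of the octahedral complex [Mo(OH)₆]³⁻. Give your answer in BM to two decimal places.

3.87 BM

Each OH⁻ contributes -1; 6 × (-1) = -6. With overall charge -3, Mo is in the +3 oxidation state.
Mo is in group 6, so Mo³⁺ is d³ (6 − 3 = 3).
Configuration: t2g^3 e_g^0 → 3 unpaired electrons.
μ(spin-only) = √[3(3+2)] = √15 ≈ 3.87 BM.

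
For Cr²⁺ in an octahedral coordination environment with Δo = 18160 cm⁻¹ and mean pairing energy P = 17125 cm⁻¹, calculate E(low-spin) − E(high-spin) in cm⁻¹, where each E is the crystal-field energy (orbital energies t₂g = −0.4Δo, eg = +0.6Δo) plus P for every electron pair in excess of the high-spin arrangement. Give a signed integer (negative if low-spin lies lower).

-1035

Group 6 minus oxidation state +2 gives a d⁴ configuration for Cr²⁺.
High-spin d⁴ fills as t₂g³ eg¹ with CFSE 3(−0.4) + 1(+0.6) = -0.6Δo = -10896 cm⁻¹.
Low-spin t₂g⁴ eg⁰ gives -1.6Δo = -29056 cm⁻¹, but forming 1 extra pair costs 1P = 17125 cm⁻¹, so E(LS) = -29056 + 17125 = -11931 cm⁻¹.
E(LS) − E(HS) = -11931 − (-10896) = -1035 cm⁻¹.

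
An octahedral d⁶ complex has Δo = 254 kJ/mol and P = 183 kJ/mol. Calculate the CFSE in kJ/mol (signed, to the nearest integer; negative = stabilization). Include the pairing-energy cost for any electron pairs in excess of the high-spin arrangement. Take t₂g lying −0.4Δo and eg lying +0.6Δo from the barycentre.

-244

Since Δo = 254 kJ/mol > P = 183 kJ/mol, the complex adopts the low-spin configuration.
Filling d⁶ accordingly: t₂g⁶ eg⁰.
Orbital CFSE = -2.4Δo = -2.4 × 254 = -610 kJ/mol.
Excess pairs vs high-spin: 3 − 1 = 2; pairing cost = +366 kJ/mol.
Net CFSE = -610 + 366 = -244 kJ/mol.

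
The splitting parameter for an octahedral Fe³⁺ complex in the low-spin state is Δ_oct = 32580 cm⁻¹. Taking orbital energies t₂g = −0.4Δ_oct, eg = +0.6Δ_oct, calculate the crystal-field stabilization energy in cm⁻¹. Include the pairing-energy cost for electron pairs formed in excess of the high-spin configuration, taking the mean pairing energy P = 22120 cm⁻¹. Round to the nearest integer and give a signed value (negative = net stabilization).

Fe is in group 8, so Fe³⁺ is d⁵ (8 − 3 = 5).
The d⁵ electrons fill as t₂g⁵ eg⁰.
Orbital CFSE = 5(-0.4) + 0(0.6) = -2.0Δ_oct = -2.0 × 32580 = -65160 cm⁻¹.
Pairing penalty: 2 pairs vs 0 in the high-spin reference → 2 extra × P = 44240 cm⁻¹.
Combining: -65160 + 44240 = -20920 cm⁻¹.

-20920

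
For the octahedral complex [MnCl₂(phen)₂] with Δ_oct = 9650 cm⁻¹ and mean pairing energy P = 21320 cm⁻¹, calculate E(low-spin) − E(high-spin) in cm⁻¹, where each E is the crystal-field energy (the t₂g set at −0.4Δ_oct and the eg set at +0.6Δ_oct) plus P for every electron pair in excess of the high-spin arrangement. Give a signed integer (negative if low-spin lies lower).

Ligand charges: 2×(-1) from Cl⁻ and 2×(+0) from phen sum to -2; with overall charge +0, Mn is +2.
Mn sits in group 7; removing 2 electrons leaves Mn²⁺ with 7 − 2 = 5 d electrons.
High-spin: t₂g³ eg², CFSE = 0.0Δ_oct = 0 cm⁻¹.
Low-spin: t₂g⁵ eg⁰, orbital CFSE = -2.0Δ_oct = -19300 cm⁻¹; plus 2 excess pairs × P = +42640 cm⁻¹; total 23340 cm⁻¹.
E(LS) − E(HS) = 23340 − (0) = 23340 cm⁻¹.

23340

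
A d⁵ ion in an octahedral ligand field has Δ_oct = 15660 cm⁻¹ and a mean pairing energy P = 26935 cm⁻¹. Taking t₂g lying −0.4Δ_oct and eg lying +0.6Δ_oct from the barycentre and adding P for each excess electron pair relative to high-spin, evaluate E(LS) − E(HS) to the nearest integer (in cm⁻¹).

In the high-spin limit (t₂g³ eg²) the orbital term is 0.0Δ_oct = 0 cm⁻¹, with no excess pairing.
Low-spin: t₂g⁵ eg⁰, orbital CFSE = -2.0Δ_oct = -31320 cm⁻¹; plus 2 excess pairs × P = +53870 cm⁻¹; total 22550 cm⁻¹.
The difference is 22550 − (0) = 22550 cm⁻¹, so high-spin lies lower.

22550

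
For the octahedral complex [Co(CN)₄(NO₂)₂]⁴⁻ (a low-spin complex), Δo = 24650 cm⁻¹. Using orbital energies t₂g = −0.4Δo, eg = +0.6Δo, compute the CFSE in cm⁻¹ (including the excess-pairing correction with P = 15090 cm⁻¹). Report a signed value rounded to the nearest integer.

-29280

Ligand charges: 4×(-1) from CN⁻ and 2×(-1) from NO₂⁻ sum to -6; with overall charge -4, Co is +2.
Co is in group 9, so Co²⁺ is d⁷ (9 − 2 = 7).
Configuration: t₂g⁶ eg¹.
The orbital stabilization is -1.8Δo = -1.8 × 24650 = -44370 cm⁻¹.
Relative to high-spin t₂g⁵ eg² (2 paired), the low-spin configuration has 1 additional pair, contributing +1 × 15090 = +15090 cm⁻¹.
Net CFSE = -44370 + 15090 = -29280 cm⁻¹.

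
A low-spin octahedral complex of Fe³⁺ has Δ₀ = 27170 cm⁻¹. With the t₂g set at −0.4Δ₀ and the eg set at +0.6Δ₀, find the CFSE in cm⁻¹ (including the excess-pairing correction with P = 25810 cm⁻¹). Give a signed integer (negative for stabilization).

Fe³⁺: group 8, so d-count = 8 − 3 = 5.
Electron filling gives t₂g⁵ eg⁰.
Orbital CFSE = 5(-0.4) + 0(0.6) = -2.0Δ₀ = -2.0 × 27170 = -54340 cm⁻¹.
Relative to high-spin t₂g³ eg² (0 paired), the low-spin configuration has 2 additional pairs, contributing +2 × 25810 = +51620 cm⁻¹.
Net CFSE = -54340 + 51620 = -2720 cm⁻¹.

-2720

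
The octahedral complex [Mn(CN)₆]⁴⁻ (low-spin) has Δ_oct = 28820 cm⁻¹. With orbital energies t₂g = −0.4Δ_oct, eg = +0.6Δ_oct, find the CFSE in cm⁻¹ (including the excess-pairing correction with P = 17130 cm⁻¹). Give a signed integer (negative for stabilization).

-23380

Each CN⁻ contributes -1; 6 × (-1) = -6. With overall charge -4, Mn is in the +2 oxidation state.
Group 7 minus oxidation state +2 gives a d⁵ configuration for Mn²⁺.
Configuration: t₂g⁵ eg⁰.
CFSE(orbital) = 5×(-0.4Δ_oct) + 0×(0.6Δ_oct) = -2.0Δ_oct; with Δ_oct = 28820 cm⁻¹ that is -57640 cm⁻¹.
High-spin d⁵ would be t₂g³ eg² with 0 pairs; low-spin has 2, so 2 excess pairs cost +2P = +34260 cm⁻¹.
Combining: -57640 + 34260 = -23380 cm⁻¹.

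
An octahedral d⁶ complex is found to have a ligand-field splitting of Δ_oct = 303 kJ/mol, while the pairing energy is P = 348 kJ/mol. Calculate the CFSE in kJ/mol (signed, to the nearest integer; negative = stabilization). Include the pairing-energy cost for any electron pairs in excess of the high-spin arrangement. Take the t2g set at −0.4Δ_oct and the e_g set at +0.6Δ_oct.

Δ_oct < P, so pairing is avoided: the ground state is high-spin.
That gives t2g^4 e_g^2.
Orbital CFSE = -0.4Δ_oct = -0.4 × 303 = -121 kJ/mol.
High-spin has no excess pairs, so no pairing correction applies.

-121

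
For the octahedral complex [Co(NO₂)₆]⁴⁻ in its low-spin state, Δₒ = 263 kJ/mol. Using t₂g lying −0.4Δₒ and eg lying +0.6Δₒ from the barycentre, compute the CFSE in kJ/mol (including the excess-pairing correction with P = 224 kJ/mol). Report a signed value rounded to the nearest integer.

-249

Each NO₂⁻ contributes -1; 6 × (-1) = -6. With overall charge -4, Co is in the +2 oxidation state.
Group 9 minus oxidation state +2 gives a d⁷ configuration for Co²⁺.
Configuration: t₂g⁶ eg¹.
The orbital stabilization is -1.8Δₒ = -1.8 × 263 = -473 kJ/mol.
Relative to high-spin t₂g⁵ eg² (2 paired), the low-spin configuration has 1 additional pair, contributing +1 × 224 = +224 kJ/mol.
Combining: -473 + 224 = -249 kJ/mol.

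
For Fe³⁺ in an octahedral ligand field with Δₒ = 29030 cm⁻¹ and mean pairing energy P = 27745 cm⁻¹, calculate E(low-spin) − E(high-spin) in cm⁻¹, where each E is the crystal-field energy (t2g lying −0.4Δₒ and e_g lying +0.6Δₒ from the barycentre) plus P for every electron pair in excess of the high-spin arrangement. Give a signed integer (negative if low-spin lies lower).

Fe sits in group 8; removing 3 electrons leaves Fe³⁺ with 8 − 3 = 5 d electrons.
High-spin: t2g^3 e_g^2, CFSE = 0.0Δₒ = 0 cm⁻¹.
Low-spin t2g^5 e_g^0 gives -2.0Δₒ = -58060 cm⁻¹, but forming 2 extra pairs costs 2P = 55490 cm⁻¹, so E(LS) = -58060 + 55490 = -2570 cm⁻¹.
E(LS) − E(HS) = -2570 − (0) = -2570 cm⁻¹.

-2570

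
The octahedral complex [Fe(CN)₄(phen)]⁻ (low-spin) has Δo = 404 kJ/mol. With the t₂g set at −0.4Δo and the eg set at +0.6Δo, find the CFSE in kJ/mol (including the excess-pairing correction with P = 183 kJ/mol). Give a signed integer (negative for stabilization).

Ligand charges: 4×(-1) from CN⁻ and 1×(+0) from phen sum to -4; with overall charge -1, Fe is +3.
Fe is in group 8, so Fe³⁺ is d⁵ (8 − 3 = 5).
Configuration: t₂g⁵ eg⁰.
Orbital CFSE = 5(-0.4) + 0(0.6) = -2.0Δo = -2.0 × 404 = -808 kJ/mol.
High-spin d⁵ would be t₂g³ eg² with 0 pairs; low-spin has 2, so 2 excess pairs cost +2P = +366 kJ/mol.
Overall CFSE = -808 + 366 = -442 kJ/mol.

-442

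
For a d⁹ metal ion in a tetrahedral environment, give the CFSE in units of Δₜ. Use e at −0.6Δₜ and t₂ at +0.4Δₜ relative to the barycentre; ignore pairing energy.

With tetrahedral geometry the complex is necessarily high-spin.
Configuration: e⁴ t₂⁵.
CFSE = 4(-0.6Δₜ) + 5(0.4Δₜ) = -2.4Δₜ + 2.0Δₜ = -0.4Δₜ.

-0.4 Δₜ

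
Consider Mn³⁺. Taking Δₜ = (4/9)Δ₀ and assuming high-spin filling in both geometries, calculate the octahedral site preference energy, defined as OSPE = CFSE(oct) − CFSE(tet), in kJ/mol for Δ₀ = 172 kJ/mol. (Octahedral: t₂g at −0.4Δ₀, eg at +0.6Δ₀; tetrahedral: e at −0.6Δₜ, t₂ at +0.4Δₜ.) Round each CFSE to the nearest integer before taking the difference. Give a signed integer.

Mn³⁺: group 7, so d-count = 7 − 3 = 4.
In an octahedral site d⁴ (HS) is t₂g³ eg¹, giving CFSE(oct) = -0.6Δ₀ = -103 kJ/mol.
Tetrahedral e² t₂² gives -0.4Δₜ = -0.4 × (4/9) × 172 = -31 kJ/mol.
OSPE = -103 − (-31) = -72 kJ/mol.

-72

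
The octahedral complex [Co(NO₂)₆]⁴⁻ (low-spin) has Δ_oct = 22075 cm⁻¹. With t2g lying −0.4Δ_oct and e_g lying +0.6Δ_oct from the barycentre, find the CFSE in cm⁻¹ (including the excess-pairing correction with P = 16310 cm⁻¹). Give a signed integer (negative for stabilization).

Each NO₂⁻ contributes -1; 6 × (-1) = -6. With overall charge -4, Co is in the +2 oxidation state.
Co is in group 9, so Co²⁺ is d⁷ (9 − 2 = 7).
The d⁷ electrons fill as t2g^6 e_g^1.
Orbital CFSE = 6(-0.4) + 1(0.6) = -1.8Δ_oct = -1.8 × 22075 = -39735 cm⁻¹.
High-spin d⁷ would be t2g^5 e_g^2 with 2 pairs; low-spin has 3, so 1 excess pair costs +1P = +16310 cm⁻¹.
Combining: -39735 + 16310 = -23425 cm⁻¹.

-23425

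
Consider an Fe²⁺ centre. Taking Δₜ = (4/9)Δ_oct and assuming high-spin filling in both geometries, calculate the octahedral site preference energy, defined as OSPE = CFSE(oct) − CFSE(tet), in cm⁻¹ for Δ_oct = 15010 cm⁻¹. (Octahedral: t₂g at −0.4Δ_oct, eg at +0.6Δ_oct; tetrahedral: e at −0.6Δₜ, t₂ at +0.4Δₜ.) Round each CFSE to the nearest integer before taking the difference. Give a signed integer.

Fe sits in group 8; removing 2 electrons leaves Fe²⁺ with 8 − 2 = 6 d electrons.
In an octahedral site d⁶ (HS) is t2g^4 e_g^2, giving CFSE(oct) = -0.4Δ_oct = -6004 cm⁻¹.
Tetrahedral: e^3 t2^3, CFSE = 3(−0.6) + 3(+0.4) = -0.6Δₜ = -0.6 × (4/9) × 15010 = -4003 cm⁻¹.
OSPE = CFSE(oct) − CFSE(tet) = -6004 − (-4003) = -2001 cm⁻¹.

-2001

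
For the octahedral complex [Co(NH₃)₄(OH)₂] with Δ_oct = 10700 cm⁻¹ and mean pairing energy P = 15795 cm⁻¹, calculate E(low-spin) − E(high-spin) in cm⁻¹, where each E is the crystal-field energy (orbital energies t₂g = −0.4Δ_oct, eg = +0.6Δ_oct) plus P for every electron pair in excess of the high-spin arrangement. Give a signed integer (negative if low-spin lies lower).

Ligand charges: 4×(+0) from NH₃ and 2×(-1) from OH⁻ sum to -2; with overall charge +0, Co is +2.
Co sits in group 9; removing 2 electrons leaves Co²⁺ with 9 − 2 = 7 d electrons.
High-spin: t₂g⁵ eg², CFSE = -0.8Δ_oct = -8560 cm⁻¹.
Low-spin t₂g⁶ eg¹ gives -1.8Δ_oct = -19260 cm⁻¹, but forming 1 extra pair costs 1P = 15795 cm⁻¹, so E(LS) = -19260 + 15795 = -3465 cm⁻¹.
Thus E(LS) − E(HS) = 5095 cm⁻¹.

5095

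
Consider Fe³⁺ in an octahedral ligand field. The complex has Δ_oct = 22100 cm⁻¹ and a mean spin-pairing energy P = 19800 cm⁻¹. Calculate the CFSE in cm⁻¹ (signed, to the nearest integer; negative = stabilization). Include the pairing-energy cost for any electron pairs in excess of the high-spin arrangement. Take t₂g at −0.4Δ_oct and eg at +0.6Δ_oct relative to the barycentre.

Fe³⁺: group 8, so d-count = 8 − 3 = 5.
Δ_oct > P, so pairing is preferred: the ground state is low-spin.
Configuration: t₂g⁵ eg⁰.
Orbital CFSE = -2.0Δ_oct = -2.0 × 22100 = -44200 cm⁻¹.
Excess pairs vs high-spin: 2 − 0 = 2; pairing cost = +39600 cm⁻¹.
Net CFSE = -44200 + 39600 = -4600 cm⁻¹.

-4600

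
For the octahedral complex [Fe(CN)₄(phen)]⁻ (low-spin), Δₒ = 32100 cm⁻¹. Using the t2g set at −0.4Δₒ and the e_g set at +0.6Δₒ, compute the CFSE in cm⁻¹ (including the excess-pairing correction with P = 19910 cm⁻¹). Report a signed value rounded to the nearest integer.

-24380

Ligand charges: 4×(-1) from CN⁻ and 1×(+0) from phen sum to -4; with overall charge -1, Fe is +3.
Fe is in group 8, so Fe³⁺ is d⁵ (8 − 3 = 5).
The d⁵ electrons fill as t2g^5 e_g^0.
Orbital CFSE = 5(-0.4) + 0(0.6) = -2.0Δₒ = -2.0 × 32100 = -64200 cm⁻¹.
Pairing penalty: 2 pairs vs 0 in the high-spin reference → 2 extra × P = 39820 cm⁻¹.
Net CFSE = -64200 + 39820 = -24380 cm⁻¹.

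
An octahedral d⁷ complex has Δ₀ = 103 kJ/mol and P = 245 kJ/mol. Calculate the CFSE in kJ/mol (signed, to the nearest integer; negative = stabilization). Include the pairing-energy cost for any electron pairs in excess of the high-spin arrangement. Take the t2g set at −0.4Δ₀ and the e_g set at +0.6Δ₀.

-82

Since Δ₀ = 103 kJ/mol < P = 245 kJ/mol, the complex adopts the high-spin configuration.
That gives t2g^5 e_g^2.
Orbital CFSE = -0.8Δ₀ = -0.8 × 103 = -82 kJ/mol.
High-spin has no excess pairs, so no pairing correction applies.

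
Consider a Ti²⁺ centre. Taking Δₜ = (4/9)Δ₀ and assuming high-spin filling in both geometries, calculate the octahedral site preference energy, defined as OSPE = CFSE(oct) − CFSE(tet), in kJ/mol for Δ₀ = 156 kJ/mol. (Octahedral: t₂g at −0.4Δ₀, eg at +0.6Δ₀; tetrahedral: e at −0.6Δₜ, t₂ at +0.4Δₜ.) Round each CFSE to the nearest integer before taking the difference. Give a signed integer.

-42

Ti is in group 4, so Ti²⁺ is d² (4 − 2 = 2).
Octahedral high-spin t2g^2 e_g^0: CFSE = -0.8 × 156 = -125 kJ/mol.
Tetrahedral: e^2 t2^0, CFSE = 2(−0.6) + 0(+0.4) = -1.2Δₜ = -1.2 × (4/9) × 156 = -83 kJ/mol.
OSPE = CFSE(oct) − CFSE(tet) = -125 − (-83) = -42 kJ/mol.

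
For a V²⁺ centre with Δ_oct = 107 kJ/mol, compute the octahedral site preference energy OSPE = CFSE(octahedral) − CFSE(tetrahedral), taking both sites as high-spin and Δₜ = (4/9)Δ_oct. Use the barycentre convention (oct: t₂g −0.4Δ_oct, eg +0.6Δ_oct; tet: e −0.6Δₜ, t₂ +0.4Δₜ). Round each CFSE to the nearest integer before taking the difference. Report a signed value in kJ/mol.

Group 5 minus oxidation state +2 gives a d³ configuration for V²⁺.
Octahedral high-spin t₂g³ eg⁰: CFSE = -1.2 × 107 = -128 kJ/mol.
Tetrahedral e² t₂¹ gives -0.8Δₜ = -0.8 × (4/9) × 107 = -38 kJ/mol.
OSPE = -128 − (-38) = -90 kJ/mol.

-90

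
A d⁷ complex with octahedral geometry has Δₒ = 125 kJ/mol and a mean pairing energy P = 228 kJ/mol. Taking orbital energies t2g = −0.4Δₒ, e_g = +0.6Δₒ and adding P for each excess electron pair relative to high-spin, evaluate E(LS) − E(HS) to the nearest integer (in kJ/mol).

103

High-spin d⁷ fills as t2g^5 e_g^2 with CFSE 5(−0.4) + 2(+0.6) = -0.8Δₒ = -100 kJ/mol.
For low-spin the configuration is t2g^6 e_g^1: orbital energy -1.8 × 125 = -225 kJ/mol, and 1 additional pair relative to high-spin adds 228 kJ/mol, giving 3 kJ/mol.
E(LS) − E(HS) = 3 − (-100) = 103 kJ/mol.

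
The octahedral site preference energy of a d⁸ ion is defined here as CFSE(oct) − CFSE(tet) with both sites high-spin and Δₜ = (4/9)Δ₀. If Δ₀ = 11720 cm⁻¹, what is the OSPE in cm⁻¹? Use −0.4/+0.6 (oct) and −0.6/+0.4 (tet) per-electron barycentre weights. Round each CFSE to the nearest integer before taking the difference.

-9897

In an octahedral site d⁸ (HS) is t₂g⁶ eg², giving CFSE(oct) = -1.2Δ₀ = -14064 cm⁻¹.
Tetrahedral e⁴ t₂⁴ gives -0.8Δₜ = -0.8 × (4/9) × 11720 = -4167 cm⁻¹.
OSPE = CFSE(oct) − CFSE(tet) = -14064 − (-4167) = -9897 cm⁻¹.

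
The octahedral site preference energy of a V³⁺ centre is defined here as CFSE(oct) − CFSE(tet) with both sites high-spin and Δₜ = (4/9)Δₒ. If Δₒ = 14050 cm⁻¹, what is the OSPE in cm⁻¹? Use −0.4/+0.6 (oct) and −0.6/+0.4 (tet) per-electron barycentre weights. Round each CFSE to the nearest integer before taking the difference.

-3747

Group 5 minus oxidation state +3 gives a d² configuration for V³⁺.
In an octahedral site d² (HS) is t2g^2 e_g^0, giving CFSE(oct) = -0.8Δₒ = -11240 cm⁻¹.
Tetrahedral e^2 t2^0 gives -1.2Δₜ = -1.2 × (4/9) × 14050 = -7493 cm⁻¹.
OSPE = CFSE(oct) − CFSE(tet) = -11240 − (-7493) = -3747 cm⁻¹.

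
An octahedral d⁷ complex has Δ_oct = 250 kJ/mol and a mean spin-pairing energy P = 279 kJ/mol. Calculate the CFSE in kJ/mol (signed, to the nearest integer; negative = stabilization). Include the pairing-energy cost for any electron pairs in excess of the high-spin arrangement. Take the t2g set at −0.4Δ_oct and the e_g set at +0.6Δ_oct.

With Δ_oct < P the complex is high-spin.
Configuration: t2g^5 e_g^2.
Orbital CFSE = -0.8Δ_oct = -0.8 × 250 = -200 kJ/mol.
High-spin has no excess pairs, so no pairing correction applies.

-200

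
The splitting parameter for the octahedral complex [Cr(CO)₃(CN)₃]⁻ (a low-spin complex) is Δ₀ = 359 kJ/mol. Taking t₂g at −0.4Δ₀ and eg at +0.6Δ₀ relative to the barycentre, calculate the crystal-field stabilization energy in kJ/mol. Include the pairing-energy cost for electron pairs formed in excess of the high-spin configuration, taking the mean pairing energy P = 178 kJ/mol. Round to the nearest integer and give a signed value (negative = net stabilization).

Ligand charges: 3×(+0) from CO and 3×(-1) from CN⁻ sum to -3; with overall charge -1, Cr is +2.
Group 6 minus oxidation state +2 gives a d⁴ configuration for Cr²⁺.
The d⁴ electrons fill as t₂g⁴ eg⁰.
CFSE(orbital) = 4×(-0.4Δ₀) + 0×(0.6Δ₀) = -1.6Δ₀; with Δ₀ = 359 kJ/mol that is -574 kJ/mol.
Relative to high-spin t₂g³ eg¹ (0 paired), the low-spin configuration has 1 additional pair, contributing +1 × 178 = +178 kJ/mol.
Overall CFSE = -574 + 178 = -396 kJ/mol.

-396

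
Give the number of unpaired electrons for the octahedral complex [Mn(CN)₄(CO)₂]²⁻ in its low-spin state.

Ligand charges: 4×(-1) from CN⁻ and 2×(+0) from CO sum to -4; with overall charge -2, Mn is +2.
Group 7 minus oxidation state +2 gives a d⁵ configuration for Mn²⁺.
Configuration: t₂g⁵ eg⁰, giving 1 unpaired electron.

1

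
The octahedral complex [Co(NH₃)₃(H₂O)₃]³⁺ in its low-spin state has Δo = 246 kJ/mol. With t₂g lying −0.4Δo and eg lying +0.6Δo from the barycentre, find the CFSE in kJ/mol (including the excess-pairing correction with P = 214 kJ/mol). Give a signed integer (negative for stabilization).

Ligand charges: 3×(+0) from NH₃ and 3×(+0) from H₂O sum to +0; with overall charge +3, Co is +3.
Co³⁺: group 9, so d-count = 9 − 3 = 6.
Electron filling gives t₂g⁶ eg⁰.
CFSE(orbital) = 6×(-0.4Δo) + 0×(0.6Δo) = -2.4Δo; with Δo = 246 kJ/mol that is -590 kJ/mol.
High-spin d⁶ would be t₂g⁴ eg² with 1 pair; low-spin has 3, so 2 excess pairs cost +2P = +428 kJ/mol.
Overall CFSE = -590 + 428 = -162 kJ/mol.

-162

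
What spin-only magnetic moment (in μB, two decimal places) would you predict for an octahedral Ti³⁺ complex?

Group 4 minus oxidation state +3 gives a d¹ configuration for Ti³⁺.
For octahedral d¹ the high- and low-spin configurations coincide.
Configuration: t₂g¹ eg⁰ → 1 unpaired electron.
μ(spin-only) = √[1(1+2)] = √3 ≈ 1.73 μB.

1.73 μB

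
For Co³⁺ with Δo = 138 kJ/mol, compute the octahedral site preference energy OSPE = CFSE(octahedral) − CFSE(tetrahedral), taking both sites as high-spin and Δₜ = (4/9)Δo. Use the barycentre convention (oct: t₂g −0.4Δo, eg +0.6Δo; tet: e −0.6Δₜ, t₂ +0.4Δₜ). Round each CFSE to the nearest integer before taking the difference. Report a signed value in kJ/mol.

-18

Group 9 minus oxidation state +3 gives a d⁶ configuration for Co³⁺.
In an octahedral site d⁶ (HS) is t2g^4 e_g^2, giving CFSE(oct) = -0.4Δo = -55 kJ/mol.
Tetrahedral: e^3 t2^3, CFSE = 3(−0.6) + 3(+0.4) = -0.6Δₜ = -0.6 × (4/9) × 138 = -37 kJ/mol.
Subtracting, OSPE = -55 − (-37) = -18 kJ/mol.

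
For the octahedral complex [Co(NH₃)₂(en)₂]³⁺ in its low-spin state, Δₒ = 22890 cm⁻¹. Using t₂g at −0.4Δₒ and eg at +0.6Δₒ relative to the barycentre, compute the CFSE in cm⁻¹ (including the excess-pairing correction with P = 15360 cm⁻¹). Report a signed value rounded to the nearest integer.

Ligand charges: 2×(+0) from NH₃ and 2×(+0) from en sum to +0; with overall charge +3, Co is +3.
Co is in group 9, so Co³⁺ is d⁶ (9 − 3 = 6).
Configuration: t₂g⁶ eg⁰.
The orbital stabilization is -2.4Δₒ = -2.4 × 22890 = -54936 cm⁻¹.
Pairing penalty: 3 pairs vs 1 in the high-spin reference → 2 extra × P = 30720 cm⁻¹.
Combining: -54936 + 30720 = -24216 cm⁻¹.

-24216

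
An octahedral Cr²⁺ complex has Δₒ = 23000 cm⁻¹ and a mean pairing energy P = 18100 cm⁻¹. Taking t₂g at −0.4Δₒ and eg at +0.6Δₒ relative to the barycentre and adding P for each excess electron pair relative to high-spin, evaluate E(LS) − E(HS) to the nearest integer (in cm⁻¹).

Cr is in group 6, so Cr²⁺ is d⁴ (6 − 2 = 4).
High-spin d⁴ fills as t₂g³ eg¹ with CFSE 3(−0.4) + 1(+0.6) = -0.6Δₒ = -13800 cm⁻¹.
For low-spin the configuration is t₂g⁴ eg⁰: orbital energy -1.6 × 23000 = -36800 cm⁻¹, and 1 additional pair relative to high-spin adds 18100 cm⁻¹, giving -18700 cm⁻¹.
The difference is -18700 − (-13800) = -4900 cm⁻¹, so low-spin lies lower.

-4900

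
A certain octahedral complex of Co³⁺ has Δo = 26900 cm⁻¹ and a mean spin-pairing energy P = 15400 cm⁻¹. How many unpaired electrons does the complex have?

Group 9 minus oxidation state +3 gives a d⁶ configuration for Co³⁺.
Since Δo = 26900 cm⁻¹ > P = 15400 cm⁻¹, the complex adopts the low-spin configuration.
Configuration: t2g^6 e_g^0.
Unpaired electrons: 0.

0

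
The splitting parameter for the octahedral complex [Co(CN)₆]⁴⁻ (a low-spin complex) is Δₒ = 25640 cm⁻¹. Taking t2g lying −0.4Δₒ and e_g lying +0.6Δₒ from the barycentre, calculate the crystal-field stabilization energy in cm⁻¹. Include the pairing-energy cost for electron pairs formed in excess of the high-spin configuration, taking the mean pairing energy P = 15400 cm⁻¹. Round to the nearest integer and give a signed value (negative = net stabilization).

-30752

Each CN⁻ contributes -1; 6 × (-1) = -6. With overall charge -4, Co is in the +2 oxidation state.
Group 9 minus oxidation state +2 gives a d⁷ configuration for Co²⁺.
Configuration: t2g^6 e_g^1.
Orbital CFSE = 6(-0.4) + 1(0.6) = -1.8Δₒ = -1.8 × 25640 = -46152 cm⁻¹.
Pairing penalty: 3 pairs vs 2 in the high-spin reference → 1 extra × P = 15400 cm⁻¹.
Net CFSE = -46152 + 15400 = -30752 cm⁻¹.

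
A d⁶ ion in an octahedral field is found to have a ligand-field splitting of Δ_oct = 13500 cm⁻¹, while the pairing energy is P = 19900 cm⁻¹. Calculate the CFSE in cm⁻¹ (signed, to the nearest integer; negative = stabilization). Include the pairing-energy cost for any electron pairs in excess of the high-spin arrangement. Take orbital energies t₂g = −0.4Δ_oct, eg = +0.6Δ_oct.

With Δ_oct < P the complex is high-spin.
Configuration: t₂g⁴ eg².
Orbital CFSE = -0.4Δ_oct = -0.4 × 13500 = -5400 cm⁻¹.
High-spin has no excess pairs, so no pairing correction applies.

-5400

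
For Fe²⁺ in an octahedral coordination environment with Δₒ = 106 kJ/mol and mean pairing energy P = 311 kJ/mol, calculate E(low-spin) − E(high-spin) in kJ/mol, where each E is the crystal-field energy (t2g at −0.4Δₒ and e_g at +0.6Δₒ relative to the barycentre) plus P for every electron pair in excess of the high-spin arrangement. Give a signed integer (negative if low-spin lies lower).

Fe²⁺: group 8, so d-count = 8 − 2 = 6.
High-spin: t2g^4 e_g^2, CFSE = -0.4Δₒ = -42 kJ/mol.
Low-spin: t2g^6 e_g^0, orbital CFSE = -2.4Δₒ = -254 kJ/mol; plus 2 excess pairs × P = +622 kJ/mol; total 368 kJ/mol.
Thus E(LS) − E(HS) = 410 kJ/mol.

410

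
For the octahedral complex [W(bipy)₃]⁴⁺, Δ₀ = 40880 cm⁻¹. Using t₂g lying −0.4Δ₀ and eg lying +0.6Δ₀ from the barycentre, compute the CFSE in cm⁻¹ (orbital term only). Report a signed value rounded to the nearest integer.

-32704

bipy is neutral, so the +4 overall charge sits on W: oxidation state +4.
W⁴⁺: group 6, so d-count = 6 − 4 = 2.
Configuration: t₂g² eg⁰.
The orbital stabilization is -0.8Δ₀ = -0.8 × 40880 = -32704 cm⁻¹.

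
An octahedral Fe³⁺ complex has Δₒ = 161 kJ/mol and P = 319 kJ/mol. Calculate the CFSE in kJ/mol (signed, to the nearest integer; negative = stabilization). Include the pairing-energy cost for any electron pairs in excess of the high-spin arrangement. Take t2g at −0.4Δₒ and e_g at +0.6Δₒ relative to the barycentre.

Fe³⁺: group 8, so d-count = 8 − 3 = 5.
Δₒ < P, so pairing is avoided: the ground state is high-spin.
Filling d⁵ accordingly: t2g^3 e_g^2.
Orbital CFSE = 0.0Δₒ = 0.0 × 161 = 0 kJ/mol.
High-spin has no excess pairs, so no pairing correction applies.

0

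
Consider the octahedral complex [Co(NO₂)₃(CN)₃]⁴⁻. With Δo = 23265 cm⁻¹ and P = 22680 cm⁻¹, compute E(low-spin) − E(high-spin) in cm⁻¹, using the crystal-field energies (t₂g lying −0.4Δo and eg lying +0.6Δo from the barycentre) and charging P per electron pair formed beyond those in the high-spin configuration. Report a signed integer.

-585

Ligand charges: 3×(-1) from NO₂⁻ and 3×(-1) from CN⁻ sum to -6; with overall charge -4, Co is +2.
Co²⁺: group 9, so d-count = 9 − 2 = 7.
High-spin d⁷ fills as t₂g⁵ eg² with CFSE 5(−0.4) + 2(+0.6) = -0.8Δo = -18612 cm⁻¹.
For low-spin the configuration is t₂g⁶ eg¹: orbital energy -1.8 × 23265 = -41877 cm⁻¹, and 1 additional pair relative to high-spin adds 22680 cm⁻¹, giving -19197 cm⁻¹.
The difference is -19197 − (-18612) = -585 cm⁻¹, so low-spin lies lower.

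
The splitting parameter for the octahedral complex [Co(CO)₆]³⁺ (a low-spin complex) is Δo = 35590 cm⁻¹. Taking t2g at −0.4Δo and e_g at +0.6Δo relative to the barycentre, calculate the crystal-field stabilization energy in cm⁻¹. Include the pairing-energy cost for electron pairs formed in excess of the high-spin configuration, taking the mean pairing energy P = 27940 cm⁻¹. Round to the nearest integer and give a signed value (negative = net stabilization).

CO is neutral, so the +3 overall charge sits on Co: oxidation state +3.
Group 9 minus oxidation state +3 gives a d⁶ configuration for Co³⁺.
The d⁶ electrons fill as t2g^6 e_g^0.
Orbital CFSE = 6(-0.4) + 0(0.6) = -2.4Δo = -2.4 × 35590 = -85416 cm⁻¹.
Pairing penalty: 3 pairs vs 1 in the high-spin reference → 2 extra × P = 55880 cm⁻¹.
Net CFSE = -85416 + 55880 = -29536 cm⁻¹.

-29536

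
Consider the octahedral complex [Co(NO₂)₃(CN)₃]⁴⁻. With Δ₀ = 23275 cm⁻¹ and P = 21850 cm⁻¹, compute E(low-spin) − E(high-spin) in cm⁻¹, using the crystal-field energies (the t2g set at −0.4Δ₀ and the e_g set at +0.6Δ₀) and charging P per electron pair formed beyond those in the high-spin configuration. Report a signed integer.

-1425

Ligand charges: 3×(-1) from NO₂⁻ and 3×(-1) from CN⁻ sum to -6; with overall charge -4, Co is +2.
Co is in group 9, so Co²⁺ is d⁷ (9 − 2 = 7).
High-spin: t2g^5 e_g^2, CFSE = -0.8Δ₀ = -18620 cm⁻¹.
Low-spin t2g^6 e_g^1 gives -1.8Δ₀ = -41895 cm⁻¹, but forming 1 extra pair costs 1P = 21850 cm⁻¹, so E(LS) = -41895 + 21850 = -20045 cm⁻¹.
E(LS) − E(HS) = -20045 − (-18620) = -1425 cm⁻¹.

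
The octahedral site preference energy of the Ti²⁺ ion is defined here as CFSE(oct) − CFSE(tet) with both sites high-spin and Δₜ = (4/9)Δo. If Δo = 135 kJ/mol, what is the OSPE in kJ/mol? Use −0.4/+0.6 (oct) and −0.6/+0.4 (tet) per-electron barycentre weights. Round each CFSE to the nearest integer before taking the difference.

Ti sits in group 4; removing 2 electrons leaves Ti²⁺ with 4 − 2 = 2 d electrons.
Octahedral high-spin t₂g² eg⁰: CFSE = -0.8 × 135 = -108 kJ/mol.
Tetrahedral e² t₂⁰ gives -1.2Δₜ = -1.2 × (4/9) × 135 = -72 kJ/mol.
OSPE = -108 − (-72) = -36 kJ/mol.

-36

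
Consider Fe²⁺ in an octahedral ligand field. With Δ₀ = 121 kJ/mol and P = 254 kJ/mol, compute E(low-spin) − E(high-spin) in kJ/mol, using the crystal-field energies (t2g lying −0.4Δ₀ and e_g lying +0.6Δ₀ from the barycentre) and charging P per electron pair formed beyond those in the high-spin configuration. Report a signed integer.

266

Fe²⁺: group 8, so d-count = 8 − 2 = 6.
High-spin: t2g^4 e_g^2, CFSE = -0.4Δ₀ = -48 kJ/mol.
For low-spin the configuration is t2g^6 e_g^0: orbital energy -2.4 × 121 = -290 kJ/mol, and 2 additional pairs relative to high-spin add 508 kJ/mol, giving 218 kJ/mol.
E(LS) − E(HS) = 218 − (-48) = 266 kJ/mol.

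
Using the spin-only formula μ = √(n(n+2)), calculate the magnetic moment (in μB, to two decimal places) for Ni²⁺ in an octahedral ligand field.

Ni sits in group 10; removing 2 electrons leaves Ni²⁺ with 10 − 2 = 8 d electrons.
For octahedral d⁸ the high- and low-spin configurations coincide.
Configuration: t2g^6 e_g^2 → 2 unpaired electrons.
μ(spin-only) = √[2(2+2)] = √8 ≈ 2.83 μB.

2.83 μB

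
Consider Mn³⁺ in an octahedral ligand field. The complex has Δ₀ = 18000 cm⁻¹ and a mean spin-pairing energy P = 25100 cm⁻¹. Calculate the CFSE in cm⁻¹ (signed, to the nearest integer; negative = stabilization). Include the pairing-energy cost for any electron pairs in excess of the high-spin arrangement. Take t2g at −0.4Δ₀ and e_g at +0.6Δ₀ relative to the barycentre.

-10800

Mn is in group 7, so Mn³⁺ is d⁴ (7 − 3 = 4).
Here Δ₀ < P (18000 < 25100), so the high-spin state is favoured.
Configuration: t2g^3 e_g^1.
Orbital CFSE = -0.6Δ₀ = -0.6 × 18000 = -10800 cm⁻¹.
High-spin has no excess pairs, so no pairing correction applies.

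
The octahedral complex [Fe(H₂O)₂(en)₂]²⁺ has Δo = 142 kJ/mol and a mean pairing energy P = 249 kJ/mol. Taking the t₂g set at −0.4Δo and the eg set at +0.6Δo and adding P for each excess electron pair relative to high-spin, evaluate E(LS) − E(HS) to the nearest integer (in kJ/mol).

214

Ligand charges: 2×(+0) from H₂O and 2×(+0) from en sum to +0; with overall charge +2, Fe is +2.
Fe sits in group 8; removing 2 electrons leaves Fe²⁺ with 8 − 2 = 6 d electrons.
High-spin: t₂g⁴ eg², CFSE = -0.4Δo = -57 kJ/mol.
Low-spin: t₂g⁶ eg⁰, orbital CFSE = -2.4Δo = -341 kJ/mol; plus 2 excess pairs × P = +498 kJ/mol; total 157 kJ/mol.
The difference is 157 − (-57) = 214 kJ/mol, so high-spin lies lower.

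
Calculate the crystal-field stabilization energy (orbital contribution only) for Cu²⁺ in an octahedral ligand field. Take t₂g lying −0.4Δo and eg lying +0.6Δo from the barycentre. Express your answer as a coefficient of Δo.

-0.6 Δo

Cu is in group 11, so Cu²⁺ is d⁹ (11 − 2 = 9).
Configuration: t₂g⁶ eg³.
CFSE = 6(-0.4Δo) + 3(0.6Δo) = -2.4Δo + 1.8Δo = -0.6Δo.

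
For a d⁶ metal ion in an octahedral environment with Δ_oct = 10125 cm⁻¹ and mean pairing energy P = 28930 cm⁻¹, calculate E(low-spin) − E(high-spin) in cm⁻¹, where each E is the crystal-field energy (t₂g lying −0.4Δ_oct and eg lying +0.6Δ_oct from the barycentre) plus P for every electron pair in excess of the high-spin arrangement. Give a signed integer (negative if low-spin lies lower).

37610

High-spin: t₂g⁴ eg², CFSE = -0.4Δ_oct = -4050 cm⁻¹.
For low-spin the configuration is t₂g⁶ eg⁰: orbital energy -2.4 × 10125 = -24300 cm⁻¹, and 2 additional pairs relative to high-spin add 57860 cm⁻¹, giving 33560 cm⁻¹.
Thus E(LS) − E(HS) = 37610 cm⁻¹.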